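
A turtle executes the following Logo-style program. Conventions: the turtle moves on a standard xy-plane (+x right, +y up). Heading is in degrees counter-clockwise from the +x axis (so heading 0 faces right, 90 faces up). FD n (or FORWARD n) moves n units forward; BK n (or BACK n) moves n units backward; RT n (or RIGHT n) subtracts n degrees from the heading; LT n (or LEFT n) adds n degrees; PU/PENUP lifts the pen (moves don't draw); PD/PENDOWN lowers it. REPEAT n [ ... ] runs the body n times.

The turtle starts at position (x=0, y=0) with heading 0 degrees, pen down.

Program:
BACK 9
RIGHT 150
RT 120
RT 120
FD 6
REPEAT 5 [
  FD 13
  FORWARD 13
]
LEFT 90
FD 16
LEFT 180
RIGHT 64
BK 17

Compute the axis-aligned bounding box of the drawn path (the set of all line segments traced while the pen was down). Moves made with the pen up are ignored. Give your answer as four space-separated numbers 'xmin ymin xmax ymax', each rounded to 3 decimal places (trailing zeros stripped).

Executing turtle program step by step:
Start: pos=(0,0), heading=0, pen down
BK 9: (0,0) -> (-9,0) [heading=0, draw]
RT 150: heading 0 -> 210
RT 120: heading 210 -> 90
RT 120: heading 90 -> 330
FD 6: (-9,0) -> (-3.804,-3) [heading=330, draw]
REPEAT 5 [
  -- iteration 1/5 --
  FD 13: (-3.804,-3) -> (7.454,-9.5) [heading=330, draw]
  FD 13: (7.454,-9.5) -> (18.713,-16) [heading=330, draw]
  -- iteration 2/5 --
  FD 13: (18.713,-16) -> (29.971,-22.5) [heading=330, draw]
  FD 13: (29.971,-22.5) -> (41.229,-29) [heading=330, draw]
  -- iteration 3/5 --
  FD 13: (41.229,-29) -> (52.488,-35.5) [heading=330, draw]
  FD 13: (52.488,-35.5) -> (63.746,-42) [heading=330, draw]
  -- iteration 4/5 --
  FD 13: (63.746,-42) -> (75.004,-48.5) [heading=330, draw]
  FD 13: (75.004,-48.5) -> (86.263,-55) [heading=330, draw]
  -- iteration 5/5 --
  FD 13: (86.263,-55) -> (97.521,-61.5) [heading=330, draw]
  FD 13: (97.521,-61.5) -> (108.779,-68) [heading=330, draw]
]
LT 90: heading 330 -> 60
FD 16: (108.779,-68) -> (116.779,-54.144) [heading=60, draw]
LT 180: heading 60 -> 240
RT 64: heading 240 -> 176
BK 17: (116.779,-54.144) -> (133.738,-55.329) [heading=176, draw]
Final: pos=(133.738,-55.329), heading=176, 14 segment(s) drawn

Segment endpoints: x in {-9, -3.804, 0, 7.454, 18.713, 29.971, 41.229, 52.488, 63.746, 75.004, 86.263, 97.521, 108.779, 116.779, 133.738}, y in {-68, -61.5, -55.329, -55, -54.144, -48.5, -42, -35.5, -29, -22.5, -16, -9.5, -3, 0}
xmin=-9, ymin=-68, xmax=133.738, ymax=0

Answer: -9 -68 133.738 0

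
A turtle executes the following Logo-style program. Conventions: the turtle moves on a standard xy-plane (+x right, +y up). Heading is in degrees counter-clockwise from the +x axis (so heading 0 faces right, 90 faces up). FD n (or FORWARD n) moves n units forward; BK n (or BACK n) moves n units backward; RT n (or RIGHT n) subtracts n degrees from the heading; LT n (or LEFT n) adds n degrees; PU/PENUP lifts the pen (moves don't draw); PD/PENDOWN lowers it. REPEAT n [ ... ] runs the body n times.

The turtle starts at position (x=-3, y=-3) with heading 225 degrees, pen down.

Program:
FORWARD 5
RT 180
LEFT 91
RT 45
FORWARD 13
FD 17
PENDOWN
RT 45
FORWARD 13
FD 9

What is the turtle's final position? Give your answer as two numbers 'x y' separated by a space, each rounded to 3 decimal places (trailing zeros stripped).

Executing turtle program step by step:
Start: pos=(-3,-3), heading=225, pen down
FD 5: (-3,-3) -> (-6.536,-6.536) [heading=225, draw]
RT 180: heading 225 -> 45
LT 91: heading 45 -> 136
RT 45: heading 136 -> 91
FD 13: (-6.536,-6.536) -> (-6.762,6.462) [heading=91, draw]
FD 17: (-6.762,6.462) -> (-7.059,23.46) [heading=91, draw]
PD: pen down
RT 45: heading 91 -> 46
FD 13: (-7.059,23.46) -> (1.971,32.811) [heading=46, draw]
FD 9: (1.971,32.811) -> (8.223,39.285) [heading=46, draw]
Final: pos=(8.223,39.285), heading=46, 5 segment(s) drawn

Answer: 8.223 39.285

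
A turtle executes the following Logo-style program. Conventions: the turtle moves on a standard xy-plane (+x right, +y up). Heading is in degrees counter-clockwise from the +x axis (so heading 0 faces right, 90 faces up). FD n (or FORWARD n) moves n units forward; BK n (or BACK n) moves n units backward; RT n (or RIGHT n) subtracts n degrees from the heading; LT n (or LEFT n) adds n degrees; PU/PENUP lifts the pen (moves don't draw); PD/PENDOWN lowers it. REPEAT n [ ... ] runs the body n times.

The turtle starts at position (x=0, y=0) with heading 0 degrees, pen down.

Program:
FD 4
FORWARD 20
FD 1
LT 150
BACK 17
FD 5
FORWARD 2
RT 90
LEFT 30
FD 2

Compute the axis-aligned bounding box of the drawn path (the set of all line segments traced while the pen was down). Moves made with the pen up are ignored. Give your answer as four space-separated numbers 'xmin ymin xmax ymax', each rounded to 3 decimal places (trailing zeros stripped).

Executing turtle program step by step:
Start: pos=(0,0), heading=0, pen down
FD 4: (0,0) -> (4,0) [heading=0, draw]
FD 20: (4,0) -> (24,0) [heading=0, draw]
FD 1: (24,0) -> (25,0) [heading=0, draw]
LT 150: heading 0 -> 150
BK 17: (25,0) -> (39.722,-8.5) [heading=150, draw]
FD 5: (39.722,-8.5) -> (35.392,-6) [heading=150, draw]
FD 2: (35.392,-6) -> (33.66,-5) [heading=150, draw]
RT 90: heading 150 -> 60
LT 30: heading 60 -> 90
FD 2: (33.66,-5) -> (33.66,-3) [heading=90, draw]
Final: pos=(33.66,-3), heading=90, 7 segment(s) drawn

Segment endpoints: x in {0, 4, 24, 25, 33.66, 35.392, 39.722}, y in {-8.5, -6, -5, -3, 0}
xmin=0, ymin=-8.5, xmax=39.722, ymax=0

Answer: 0 -8.5 39.722 0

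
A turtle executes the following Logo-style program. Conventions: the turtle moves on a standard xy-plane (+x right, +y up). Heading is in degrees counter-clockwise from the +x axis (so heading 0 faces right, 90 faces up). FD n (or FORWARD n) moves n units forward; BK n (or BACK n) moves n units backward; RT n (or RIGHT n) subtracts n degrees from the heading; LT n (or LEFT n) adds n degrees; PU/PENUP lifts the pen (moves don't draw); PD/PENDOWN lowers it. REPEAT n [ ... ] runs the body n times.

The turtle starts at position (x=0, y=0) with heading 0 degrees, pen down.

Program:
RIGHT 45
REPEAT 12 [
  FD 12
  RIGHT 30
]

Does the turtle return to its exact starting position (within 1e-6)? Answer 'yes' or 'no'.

Executing turtle program step by step:
Start: pos=(0,0), heading=0, pen down
RT 45: heading 0 -> 315
REPEAT 12 [
  -- iteration 1/12 --
  FD 12: (0,0) -> (8.485,-8.485) [heading=315, draw]
  RT 30: heading 315 -> 285
  -- iteration 2/12 --
  FD 12: (8.485,-8.485) -> (11.591,-20.076) [heading=285, draw]
  RT 30: heading 285 -> 255
  -- iteration 3/12 --
  FD 12: (11.591,-20.076) -> (8.485,-31.668) [heading=255, draw]
  RT 30: heading 255 -> 225
  -- iteration 4/12 --
  FD 12: (8.485,-31.668) -> (0,-40.153) [heading=225, draw]
  RT 30: heading 225 -> 195
  -- iteration 5/12 --
  FD 12: (0,-40.153) -> (-11.591,-43.259) [heading=195, draw]
  RT 30: heading 195 -> 165
  -- iteration 6/12 --
  FD 12: (-11.591,-43.259) -> (-23.182,-40.153) [heading=165, draw]
  RT 30: heading 165 -> 135
  -- iteration 7/12 --
  FD 12: (-23.182,-40.153) -> (-31.668,-31.668) [heading=135, draw]
  RT 30: heading 135 -> 105
  -- iteration 8/12 --
  FD 12: (-31.668,-31.668) -> (-34.773,-20.076) [heading=105, draw]
  RT 30: heading 105 -> 75
  -- iteration 9/12 --
  FD 12: (-34.773,-20.076) -> (-31.668,-8.485) [heading=75, draw]
  RT 30: heading 75 -> 45
  -- iteration 10/12 --
  FD 12: (-31.668,-8.485) -> (-23.182,0) [heading=45, draw]
  RT 30: heading 45 -> 15
  -- iteration 11/12 --
  FD 12: (-23.182,0) -> (-11.591,3.106) [heading=15, draw]
  RT 30: heading 15 -> 345
  -- iteration 12/12 --
  FD 12: (-11.591,3.106) -> (0,0) [heading=345, draw]
  RT 30: heading 345 -> 315
]
Final: pos=(0,0), heading=315, 12 segment(s) drawn

Start position: (0, 0)
Final position: (0, 0)
Distance = 0; < 1e-6 -> CLOSED

Answer: yes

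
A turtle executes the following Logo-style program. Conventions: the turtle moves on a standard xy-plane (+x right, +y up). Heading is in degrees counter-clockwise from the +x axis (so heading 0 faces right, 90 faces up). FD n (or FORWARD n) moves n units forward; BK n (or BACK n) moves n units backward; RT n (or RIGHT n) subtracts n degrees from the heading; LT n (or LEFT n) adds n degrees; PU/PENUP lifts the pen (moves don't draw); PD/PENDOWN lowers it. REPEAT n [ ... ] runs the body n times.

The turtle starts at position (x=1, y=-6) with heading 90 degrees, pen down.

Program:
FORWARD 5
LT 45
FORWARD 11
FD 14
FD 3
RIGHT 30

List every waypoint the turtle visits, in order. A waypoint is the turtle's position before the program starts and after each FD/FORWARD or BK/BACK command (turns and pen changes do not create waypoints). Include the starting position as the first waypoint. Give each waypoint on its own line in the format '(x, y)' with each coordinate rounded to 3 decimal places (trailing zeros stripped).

Answer: (1, -6)
(1, -1)
(-6.778, 6.778)
(-16.678, 16.678)
(-18.799, 18.799)

Derivation:
Executing turtle program step by step:
Start: pos=(1,-6), heading=90, pen down
FD 5: (1,-6) -> (1,-1) [heading=90, draw]
LT 45: heading 90 -> 135
FD 11: (1,-1) -> (-6.778,6.778) [heading=135, draw]
FD 14: (-6.778,6.778) -> (-16.678,16.678) [heading=135, draw]
FD 3: (-16.678,16.678) -> (-18.799,18.799) [heading=135, draw]
RT 30: heading 135 -> 105
Final: pos=(-18.799,18.799), heading=105, 4 segment(s) drawn
Waypoints (5 total):
(1, -6)
(1, -1)
(-6.778, 6.778)
(-16.678, 16.678)
(-18.799, 18.799)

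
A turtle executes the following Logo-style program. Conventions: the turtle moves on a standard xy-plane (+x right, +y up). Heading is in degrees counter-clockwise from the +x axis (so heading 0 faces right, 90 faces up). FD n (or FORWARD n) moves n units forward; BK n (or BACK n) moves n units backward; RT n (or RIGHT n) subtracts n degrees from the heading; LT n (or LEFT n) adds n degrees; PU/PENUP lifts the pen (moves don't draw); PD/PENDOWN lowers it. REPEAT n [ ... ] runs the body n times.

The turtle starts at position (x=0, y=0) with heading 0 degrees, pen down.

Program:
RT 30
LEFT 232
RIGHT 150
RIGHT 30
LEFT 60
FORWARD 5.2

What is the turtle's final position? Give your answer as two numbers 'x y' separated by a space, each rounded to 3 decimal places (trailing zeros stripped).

Executing turtle program step by step:
Start: pos=(0,0), heading=0, pen down
RT 30: heading 0 -> 330
LT 232: heading 330 -> 202
RT 150: heading 202 -> 52
RT 30: heading 52 -> 22
LT 60: heading 22 -> 82
FD 5.2: (0,0) -> (0.724,5.149) [heading=82, draw]
Final: pos=(0.724,5.149), heading=82, 1 segment(s) drawn

Answer: 0.724 5.149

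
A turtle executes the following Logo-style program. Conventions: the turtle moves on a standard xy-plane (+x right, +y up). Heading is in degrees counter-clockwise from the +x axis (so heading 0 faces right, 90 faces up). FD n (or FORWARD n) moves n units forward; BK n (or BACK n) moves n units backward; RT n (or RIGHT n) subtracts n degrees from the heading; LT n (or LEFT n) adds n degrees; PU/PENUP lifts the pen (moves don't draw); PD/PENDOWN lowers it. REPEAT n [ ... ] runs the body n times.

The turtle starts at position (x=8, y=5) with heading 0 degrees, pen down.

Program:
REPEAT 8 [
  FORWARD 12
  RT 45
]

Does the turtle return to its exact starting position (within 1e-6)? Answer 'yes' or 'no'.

Executing turtle program step by step:
Start: pos=(8,5), heading=0, pen down
REPEAT 8 [
  -- iteration 1/8 --
  FD 12: (8,5) -> (20,5) [heading=0, draw]
  RT 45: heading 0 -> 315
  -- iteration 2/8 --
  FD 12: (20,5) -> (28.485,-3.485) [heading=315, draw]
  RT 45: heading 315 -> 270
  -- iteration 3/8 --
  FD 12: (28.485,-3.485) -> (28.485,-15.485) [heading=270, draw]
  RT 45: heading 270 -> 225
  -- iteration 4/8 --
  FD 12: (28.485,-15.485) -> (20,-23.971) [heading=225, draw]
  RT 45: heading 225 -> 180
  -- iteration 5/8 --
  FD 12: (20,-23.971) -> (8,-23.971) [heading=180, draw]
  RT 45: heading 180 -> 135
  -- iteration 6/8 --
  FD 12: (8,-23.971) -> (-0.485,-15.485) [heading=135, draw]
  RT 45: heading 135 -> 90
  -- iteration 7/8 --
  FD 12: (-0.485,-15.485) -> (-0.485,-3.485) [heading=90, draw]
  RT 45: heading 90 -> 45
  -- iteration 8/8 --
  FD 12: (-0.485,-3.485) -> (8,5) [heading=45, draw]
  RT 45: heading 45 -> 0
]
Final: pos=(8,5), heading=0, 8 segment(s) drawn

Start position: (8, 5)
Final position: (8, 5)
Distance = 0; < 1e-6 -> CLOSED

Answer: yes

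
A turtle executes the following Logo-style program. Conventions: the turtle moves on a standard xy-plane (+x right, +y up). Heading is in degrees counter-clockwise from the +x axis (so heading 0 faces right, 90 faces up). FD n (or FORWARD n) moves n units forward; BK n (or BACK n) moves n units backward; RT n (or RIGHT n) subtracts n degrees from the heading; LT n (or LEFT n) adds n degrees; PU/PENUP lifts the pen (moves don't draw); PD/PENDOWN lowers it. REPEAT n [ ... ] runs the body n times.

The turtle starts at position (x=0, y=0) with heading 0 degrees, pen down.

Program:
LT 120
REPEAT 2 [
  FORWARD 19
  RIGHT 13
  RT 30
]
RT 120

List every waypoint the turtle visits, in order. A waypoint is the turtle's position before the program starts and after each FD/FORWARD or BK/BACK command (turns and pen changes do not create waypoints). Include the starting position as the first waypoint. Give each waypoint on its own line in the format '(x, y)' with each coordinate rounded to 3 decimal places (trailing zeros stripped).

Answer: (0, 0)
(-9.5, 16.454)
(-5.226, 34.968)

Derivation:
Executing turtle program step by step:
Start: pos=(0,0), heading=0, pen down
LT 120: heading 0 -> 120
REPEAT 2 [
  -- iteration 1/2 --
  FD 19: (0,0) -> (-9.5,16.454) [heading=120, draw]
  RT 13: heading 120 -> 107
  RT 30: heading 107 -> 77
  -- iteration 2/2 --
  FD 19: (-9.5,16.454) -> (-5.226,34.968) [heading=77, draw]
  RT 13: heading 77 -> 64
  RT 30: heading 64 -> 34
]
RT 120: heading 34 -> 274
Final: pos=(-5.226,34.968), heading=274, 2 segment(s) drawn
Waypoints (3 total):
(0, 0)
(-9.5, 16.454)
(-5.226, 34.968)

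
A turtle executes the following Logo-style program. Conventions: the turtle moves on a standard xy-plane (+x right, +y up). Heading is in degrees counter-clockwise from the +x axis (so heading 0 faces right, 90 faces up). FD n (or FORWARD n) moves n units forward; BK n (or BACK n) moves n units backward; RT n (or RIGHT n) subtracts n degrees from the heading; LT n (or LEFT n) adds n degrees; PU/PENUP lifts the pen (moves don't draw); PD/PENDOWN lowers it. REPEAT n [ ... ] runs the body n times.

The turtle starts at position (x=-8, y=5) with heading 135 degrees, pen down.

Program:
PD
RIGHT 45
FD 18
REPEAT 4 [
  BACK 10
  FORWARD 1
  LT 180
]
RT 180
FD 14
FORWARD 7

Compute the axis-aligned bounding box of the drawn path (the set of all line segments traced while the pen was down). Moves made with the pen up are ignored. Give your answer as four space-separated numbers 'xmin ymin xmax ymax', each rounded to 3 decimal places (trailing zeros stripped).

Answer: -8 2 -8 24

Derivation:
Executing turtle program step by step:
Start: pos=(-8,5), heading=135, pen down
PD: pen down
RT 45: heading 135 -> 90
FD 18: (-8,5) -> (-8,23) [heading=90, draw]
REPEAT 4 [
  -- iteration 1/4 --
  BK 10: (-8,23) -> (-8,13) [heading=90, draw]
  FD 1: (-8,13) -> (-8,14) [heading=90, draw]
  LT 180: heading 90 -> 270
  -- iteration 2/4 --
  BK 10: (-8,14) -> (-8,24) [heading=270, draw]
  FD 1: (-8,24) -> (-8,23) [heading=270, draw]
  LT 180: heading 270 -> 90
  -- iteration 3/4 --
  BK 10: (-8,23) -> (-8,13) [heading=90, draw]
  FD 1: (-8,13) -> (-8,14) [heading=90, draw]
  LT 180: heading 90 -> 270
  -- iteration 4/4 --
  BK 10: (-8,14) -> (-8,24) [heading=270, draw]
  FD 1: (-8,24) -> (-8,23) [heading=270, draw]
  LT 180: heading 270 -> 90
]
RT 180: heading 90 -> 270
FD 14: (-8,23) -> (-8,9) [heading=270, draw]
FD 7: (-8,9) -> (-8,2) [heading=270, draw]
Final: pos=(-8,2), heading=270, 11 segment(s) drawn

Segment endpoints: x in {-8, -8, -8, -8, -8, -8, -8}, y in {2, 5, 9, 13, 14, 23, 24}
xmin=-8, ymin=2, xmax=-8, ymax=24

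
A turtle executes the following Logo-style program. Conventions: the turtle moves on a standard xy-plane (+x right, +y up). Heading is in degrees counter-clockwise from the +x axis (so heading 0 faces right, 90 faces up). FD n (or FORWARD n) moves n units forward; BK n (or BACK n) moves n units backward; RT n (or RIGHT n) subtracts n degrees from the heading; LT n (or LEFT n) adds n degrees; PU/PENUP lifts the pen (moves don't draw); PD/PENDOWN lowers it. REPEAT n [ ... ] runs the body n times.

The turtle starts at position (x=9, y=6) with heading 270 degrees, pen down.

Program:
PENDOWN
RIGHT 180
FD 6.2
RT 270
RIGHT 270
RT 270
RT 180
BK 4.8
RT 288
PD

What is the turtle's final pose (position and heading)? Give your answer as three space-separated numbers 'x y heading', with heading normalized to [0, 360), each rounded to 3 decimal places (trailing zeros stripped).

Executing turtle program step by step:
Start: pos=(9,6), heading=270, pen down
PD: pen down
RT 180: heading 270 -> 90
FD 6.2: (9,6) -> (9,12.2) [heading=90, draw]
RT 270: heading 90 -> 180
RT 270: heading 180 -> 270
RT 270: heading 270 -> 0
RT 180: heading 0 -> 180
BK 4.8: (9,12.2) -> (13.8,12.2) [heading=180, draw]
RT 288: heading 180 -> 252
PD: pen down
Final: pos=(13.8,12.2), heading=252, 2 segment(s) drawn

Answer: 13.8 12.2 252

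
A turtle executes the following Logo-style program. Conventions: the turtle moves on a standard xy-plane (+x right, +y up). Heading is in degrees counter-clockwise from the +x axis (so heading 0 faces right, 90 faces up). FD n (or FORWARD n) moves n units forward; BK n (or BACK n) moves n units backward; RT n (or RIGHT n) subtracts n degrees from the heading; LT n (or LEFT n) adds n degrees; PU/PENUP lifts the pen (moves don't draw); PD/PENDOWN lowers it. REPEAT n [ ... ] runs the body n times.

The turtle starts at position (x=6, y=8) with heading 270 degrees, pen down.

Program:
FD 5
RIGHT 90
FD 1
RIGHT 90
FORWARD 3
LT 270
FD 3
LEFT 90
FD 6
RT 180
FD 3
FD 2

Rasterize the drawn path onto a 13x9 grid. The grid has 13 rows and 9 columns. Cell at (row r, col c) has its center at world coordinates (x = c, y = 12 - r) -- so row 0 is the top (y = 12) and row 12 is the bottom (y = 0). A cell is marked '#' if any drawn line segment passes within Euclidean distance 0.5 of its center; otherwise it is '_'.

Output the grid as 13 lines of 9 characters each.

Segment 0: (6,8) -> (6,3)
Segment 1: (6,3) -> (5,3)
Segment 2: (5,3) -> (5,6)
Segment 3: (5,6) -> (8,6)
Segment 4: (8,6) -> (8,12)
Segment 5: (8,12) -> (8,9)
Segment 6: (8,9) -> (8,7)

Answer: ________#
________#
________#
________#
______#_#
______#_#
_____####
_____##__
_____##__
_____##__
_________
_________
_________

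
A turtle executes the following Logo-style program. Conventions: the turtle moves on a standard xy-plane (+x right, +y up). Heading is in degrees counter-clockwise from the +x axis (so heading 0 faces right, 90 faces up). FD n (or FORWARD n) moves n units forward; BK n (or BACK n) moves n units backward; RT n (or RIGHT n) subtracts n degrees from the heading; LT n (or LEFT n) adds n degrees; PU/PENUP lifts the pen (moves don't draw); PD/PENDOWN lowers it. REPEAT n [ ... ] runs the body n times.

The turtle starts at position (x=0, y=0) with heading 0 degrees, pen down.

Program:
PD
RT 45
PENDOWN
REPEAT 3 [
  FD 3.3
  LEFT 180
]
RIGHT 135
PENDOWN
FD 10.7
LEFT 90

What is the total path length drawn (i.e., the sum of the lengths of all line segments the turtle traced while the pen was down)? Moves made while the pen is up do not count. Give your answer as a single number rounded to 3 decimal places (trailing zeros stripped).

Executing turtle program step by step:
Start: pos=(0,0), heading=0, pen down
PD: pen down
RT 45: heading 0 -> 315
PD: pen down
REPEAT 3 [
  -- iteration 1/3 --
  FD 3.3: (0,0) -> (2.333,-2.333) [heading=315, draw]
  LT 180: heading 315 -> 135
  -- iteration 2/3 --
  FD 3.3: (2.333,-2.333) -> (0,0) [heading=135, draw]
  LT 180: heading 135 -> 315
  -- iteration 3/3 --
  FD 3.3: (0,0) -> (2.333,-2.333) [heading=315, draw]
  LT 180: heading 315 -> 135
]
RT 135: heading 135 -> 0
PD: pen down
FD 10.7: (2.333,-2.333) -> (13.033,-2.333) [heading=0, draw]
LT 90: heading 0 -> 90
Final: pos=(13.033,-2.333), heading=90, 4 segment(s) drawn

Segment lengths:
  seg 1: (0,0) -> (2.333,-2.333), length = 3.3
  seg 2: (2.333,-2.333) -> (0,0), length = 3.3
  seg 3: (0,0) -> (2.333,-2.333), length = 3.3
  seg 4: (2.333,-2.333) -> (13.033,-2.333), length = 10.7
Total = 20.6

Answer: 20.6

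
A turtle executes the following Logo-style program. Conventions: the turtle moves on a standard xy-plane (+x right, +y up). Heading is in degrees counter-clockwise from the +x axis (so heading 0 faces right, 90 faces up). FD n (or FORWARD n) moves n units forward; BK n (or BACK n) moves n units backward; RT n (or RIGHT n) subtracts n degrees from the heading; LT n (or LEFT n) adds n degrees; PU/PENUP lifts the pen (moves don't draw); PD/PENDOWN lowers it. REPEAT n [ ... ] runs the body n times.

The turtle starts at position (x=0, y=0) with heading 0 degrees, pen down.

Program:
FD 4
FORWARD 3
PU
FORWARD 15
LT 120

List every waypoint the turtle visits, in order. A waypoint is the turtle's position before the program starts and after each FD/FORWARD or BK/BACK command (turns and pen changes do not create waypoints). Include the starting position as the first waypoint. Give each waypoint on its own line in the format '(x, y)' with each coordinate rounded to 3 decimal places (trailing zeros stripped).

Answer: (0, 0)
(4, 0)
(7, 0)
(22, 0)

Derivation:
Executing turtle program step by step:
Start: pos=(0,0), heading=0, pen down
FD 4: (0,0) -> (4,0) [heading=0, draw]
FD 3: (4,0) -> (7,0) [heading=0, draw]
PU: pen up
FD 15: (7,0) -> (22,0) [heading=0, move]
LT 120: heading 0 -> 120
Final: pos=(22,0), heading=120, 2 segment(s) drawn
Waypoints (4 total):
(0, 0)
(4, 0)
(7, 0)
(22, 0)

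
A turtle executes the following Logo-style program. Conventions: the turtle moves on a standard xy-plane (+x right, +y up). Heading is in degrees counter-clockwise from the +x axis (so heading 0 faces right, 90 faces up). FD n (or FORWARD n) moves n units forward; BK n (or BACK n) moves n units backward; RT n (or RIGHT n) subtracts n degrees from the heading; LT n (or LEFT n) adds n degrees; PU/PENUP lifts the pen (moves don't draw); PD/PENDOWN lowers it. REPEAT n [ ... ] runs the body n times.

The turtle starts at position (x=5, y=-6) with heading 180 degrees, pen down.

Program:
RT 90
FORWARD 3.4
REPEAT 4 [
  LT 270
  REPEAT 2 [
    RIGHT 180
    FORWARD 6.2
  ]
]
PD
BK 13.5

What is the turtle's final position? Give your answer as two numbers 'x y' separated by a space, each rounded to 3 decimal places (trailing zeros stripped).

Executing turtle program step by step:
Start: pos=(5,-6), heading=180, pen down
RT 90: heading 180 -> 90
FD 3.4: (5,-6) -> (5,-2.6) [heading=90, draw]
REPEAT 4 [
  -- iteration 1/4 --
  LT 270: heading 90 -> 0
  REPEAT 2 [
    -- iteration 1/2 --
    RT 180: heading 0 -> 180
    FD 6.2: (5,-2.6) -> (-1.2,-2.6) [heading=180, draw]
    -- iteration 2/2 --
    RT 180: heading 180 -> 0
    FD 6.2: (-1.2,-2.6) -> (5,-2.6) [heading=0, draw]
  ]
  -- iteration 2/4 --
  LT 270: heading 0 -> 270
  REPEAT 2 [
    -- iteration 1/2 --
    RT 180: heading 270 -> 90
    FD 6.2: (5,-2.6) -> (5,3.6) [heading=90, draw]
    -- iteration 2/2 --
    RT 180: heading 90 -> 270
    FD 6.2: (5,3.6) -> (5,-2.6) [heading=270, draw]
  ]
  -- iteration 3/4 --
  LT 270: heading 270 -> 180
  REPEAT 2 [
    -- iteration 1/2 --
    RT 180: heading 180 -> 0
    FD 6.2: (5,-2.6) -> (11.2,-2.6) [heading=0, draw]
    -- iteration 2/2 --
    RT 180: heading 0 -> 180
    FD 6.2: (11.2,-2.6) -> (5,-2.6) [heading=180, draw]
  ]
  -- iteration 4/4 --
  LT 270: heading 180 -> 90
  REPEAT 2 [
    -- iteration 1/2 --
    RT 180: heading 90 -> 270
    FD 6.2: (5,-2.6) -> (5,-8.8) [heading=270, draw]
    -- iteration 2/2 --
    RT 180: heading 270 -> 90
    FD 6.2: (5,-8.8) -> (5,-2.6) [heading=90, draw]
  ]
]
PD: pen down
BK 13.5: (5,-2.6) -> (5,-16.1) [heading=90, draw]
Final: pos=(5,-16.1), heading=90, 10 segment(s) drawn

Answer: 5 -16.1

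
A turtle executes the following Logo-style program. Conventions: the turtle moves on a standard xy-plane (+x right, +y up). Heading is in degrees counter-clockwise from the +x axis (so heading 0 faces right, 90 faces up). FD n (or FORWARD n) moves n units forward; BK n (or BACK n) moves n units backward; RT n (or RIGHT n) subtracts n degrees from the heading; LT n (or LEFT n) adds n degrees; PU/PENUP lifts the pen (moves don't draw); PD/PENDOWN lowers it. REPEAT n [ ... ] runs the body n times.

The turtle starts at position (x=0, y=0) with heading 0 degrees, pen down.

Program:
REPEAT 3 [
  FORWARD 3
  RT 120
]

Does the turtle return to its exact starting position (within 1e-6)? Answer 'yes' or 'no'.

Executing turtle program step by step:
Start: pos=(0,0), heading=0, pen down
REPEAT 3 [
  -- iteration 1/3 --
  FD 3: (0,0) -> (3,0) [heading=0, draw]
  RT 120: heading 0 -> 240
  -- iteration 2/3 --
  FD 3: (3,0) -> (1.5,-2.598) [heading=240, draw]
  RT 120: heading 240 -> 120
  -- iteration 3/3 --
  FD 3: (1.5,-2.598) -> (0,0) [heading=120, draw]
  RT 120: heading 120 -> 0
]
Final: pos=(0,0), heading=0, 3 segment(s) drawn

Start position: (0, 0)
Final position: (0, 0)
Distance = 0; < 1e-6 -> CLOSED

Answer: yes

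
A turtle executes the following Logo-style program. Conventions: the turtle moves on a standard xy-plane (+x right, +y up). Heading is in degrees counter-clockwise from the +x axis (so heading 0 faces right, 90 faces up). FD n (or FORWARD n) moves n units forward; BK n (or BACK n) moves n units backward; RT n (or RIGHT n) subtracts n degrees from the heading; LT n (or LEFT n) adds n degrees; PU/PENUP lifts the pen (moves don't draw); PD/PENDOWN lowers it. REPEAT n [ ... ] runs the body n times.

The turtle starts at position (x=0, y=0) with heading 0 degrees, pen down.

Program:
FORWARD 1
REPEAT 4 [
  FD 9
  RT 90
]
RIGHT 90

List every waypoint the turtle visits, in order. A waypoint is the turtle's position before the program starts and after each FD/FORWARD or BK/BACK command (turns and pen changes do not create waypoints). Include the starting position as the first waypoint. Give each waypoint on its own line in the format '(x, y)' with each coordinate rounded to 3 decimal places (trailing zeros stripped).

Answer: (0, 0)
(1, 0)
(10, 0)
(10, -9)
(1, -9)
(1, 0)

Derivation:
Executing turtle program step by step:
Start: pos=(0,0), heading=0, pen down
FD 1: (0,0) -> (1,0) [heading=0, draw]
REPEAT 4 [
  -- iteration 1/4 --
  FD 9: (1,0) -> (10,0) [heading=0, draw]
  RT 90: heading 0 -> 270
  -- iteration 2/4 --
  FD 9: (10,0) -> (10,-9) [heading=270, draw]
  RT 90: heading 270 -> 180
  -- iteration 3/4 --
  FD 9: (10,-9) -> (1,-9) [heading=180, draw]
  RT 90: heading 180 -> 90
  -- iteration 4/4 --
  FD 9: (1,-9) -> (1,0) [heading=90, draw]
  RT 90: heading 90 -> 0
]
RT 90: heading 0 -> 270
Final: pos=(1,0), heading=270, 5 segment(s) drawn
Waypoints (6 total):
(0, 0)
(1, 0)
(10, 0)
(10, -9)
(1, -9)
(1, 0)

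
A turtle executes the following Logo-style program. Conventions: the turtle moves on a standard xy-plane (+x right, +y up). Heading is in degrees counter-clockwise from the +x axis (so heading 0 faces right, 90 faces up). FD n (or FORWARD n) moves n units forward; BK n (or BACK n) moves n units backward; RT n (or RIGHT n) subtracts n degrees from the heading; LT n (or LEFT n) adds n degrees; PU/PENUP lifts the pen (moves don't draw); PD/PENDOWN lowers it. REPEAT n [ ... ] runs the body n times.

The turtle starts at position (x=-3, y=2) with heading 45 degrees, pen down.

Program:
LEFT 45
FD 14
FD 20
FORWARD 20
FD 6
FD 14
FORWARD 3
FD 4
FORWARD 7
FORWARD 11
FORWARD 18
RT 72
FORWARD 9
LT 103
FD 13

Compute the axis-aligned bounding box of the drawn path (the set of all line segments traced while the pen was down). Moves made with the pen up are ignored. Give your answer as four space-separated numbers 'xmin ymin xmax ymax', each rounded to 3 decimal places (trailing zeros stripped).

Answer: -3 2 5.56 132.924

Derivation:
Executing turtle program step by step:
Start: pos=(-3,2), heading=45, pen down
LT 45: heading 45 -> 90
FD 14: (-3,2) -> (-3,16) [heading=90, draw]
FD 20: (-3,16) -> (-3,36) [heading=90, draw]
FD 20: (-3,36) -> (-3,56) [heading=90, draw]
FD 6: (-3,56) -> (-3,62) [heading=90, draw]
FD 14: (-3,62) -> (-3,76) [heading=90, draw]
FD 3: (-3,76) -> (-3,79) [heading=90, draw]
FD 4: (-3,79) -> (-3,83) [heading=90, draw]
FD 7: (-3,83) -> (-3,90) [heading=90, draw]
FD 11: (-3,90) -> (-3,101) [heading=90, draw]
FD 18: (-3,101) -> (-3,119) [heading=90, draw]
RT 72: heading 90 -> 18
FD 9: (-3,119) -> (5.56,121.781) [heading=18, draw]
LT 103: heading 18 -> 121
FD 13: (5.56,121.781) -> (-1.136,132.924) [heading=121, draw]
Final: pos=(-1.136,132.924), heading=121, 12 segment(s) drawn

Segment endpoints: x in {-3, -3, -3, -3, -3, -3, -3, -3, -3, -3, -1.136, 5.56}, y in {2, 16, 36, 56, 62, 76, 79, 83, 90, 101, 119, 121.781, 132.924}
xmin=-3, ymin=2, xmax=5.56, ymax=132.924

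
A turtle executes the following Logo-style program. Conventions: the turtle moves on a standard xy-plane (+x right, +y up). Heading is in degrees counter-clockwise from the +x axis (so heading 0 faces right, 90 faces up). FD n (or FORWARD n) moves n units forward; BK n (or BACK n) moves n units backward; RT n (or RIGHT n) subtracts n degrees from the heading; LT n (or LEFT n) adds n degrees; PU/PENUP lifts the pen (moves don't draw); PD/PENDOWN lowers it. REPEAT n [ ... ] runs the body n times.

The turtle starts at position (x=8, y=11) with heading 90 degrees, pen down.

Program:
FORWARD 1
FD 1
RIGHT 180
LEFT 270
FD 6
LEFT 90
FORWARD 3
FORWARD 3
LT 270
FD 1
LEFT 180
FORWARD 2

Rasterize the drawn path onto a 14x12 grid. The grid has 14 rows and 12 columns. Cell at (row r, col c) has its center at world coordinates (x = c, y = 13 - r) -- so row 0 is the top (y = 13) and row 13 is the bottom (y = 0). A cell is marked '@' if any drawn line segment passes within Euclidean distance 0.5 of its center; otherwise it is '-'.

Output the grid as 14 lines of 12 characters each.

Answer: --@@@@@@@---
--@-----@---
--@-----@---
--@---------
--@---------
--@---------
-@@@--------
------------
------------
------------
------------
------------
------------
------------

Derivation:
Segment 0: (8,11) -> (8,12)
Segment 1: (8,12) -> (8,13)
Segment 2: (8,13) -> (2,13)
Segment 3: (2,13) -> (2,10)
Segment 4: (2,10) -> (2,7)
Segment 5: (2,7) -> (1,7)
Segment 6: (1,7) -> (3,7)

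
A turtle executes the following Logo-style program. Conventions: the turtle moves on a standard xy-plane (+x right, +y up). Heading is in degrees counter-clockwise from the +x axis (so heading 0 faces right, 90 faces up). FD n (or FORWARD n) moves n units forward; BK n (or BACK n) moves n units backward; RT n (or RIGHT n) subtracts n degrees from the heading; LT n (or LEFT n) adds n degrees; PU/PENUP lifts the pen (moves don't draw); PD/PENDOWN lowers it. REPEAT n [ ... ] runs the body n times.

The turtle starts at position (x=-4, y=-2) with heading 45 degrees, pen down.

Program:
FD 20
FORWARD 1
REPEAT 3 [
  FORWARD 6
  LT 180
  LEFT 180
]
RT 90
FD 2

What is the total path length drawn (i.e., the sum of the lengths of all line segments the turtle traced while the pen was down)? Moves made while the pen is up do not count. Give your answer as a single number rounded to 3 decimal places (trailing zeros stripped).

Executing turtle program step by step:
Start: pos=(-4,-2), heading=45, pen down
FD 20: (-4,-2) -> (10.142,12.142) [heading=45, draw]
FD 1: (10.142,12.142) -> (10.849,12.849) [heading=45, draw]
REPEAT 3 [
  -- iteration 1/3 --
  FD 6: (10.849,12.849) -> (15.092,17.092) [heading=45, draw]
  LT 180: heading 45 -> 225
  LT 180: heading 225 -> 45
  -- iteration 2/3 --
  FD 6: (15.092,17.092) -> (19.335,21.335) [heading=45, draw]
  LT 180: heading 45 -> 225
  LT 180: heading 225 -> 45
  -- iteration 3/3 --
  FD 6: (19.335,21.335) -> (23.577,25.577) [heading=45, draw]
  LT 180: heading 45 -> 225
  LT 180: heading 225 -> 45
]
RT 90: heading 45 -> 315
FD 2: (23.577,25.577) -> (24.991,24.163) [heading=315, draw]
Final: pos=(24.991,24.163), heading=315, 6 segment(s) drawn

Segment lengths:
  seg 1: (-4,-2) -> (10.142,12.142), length = 20
  seg 2: (10.142,12.142) -> (10.849,12.849), length = 1
  seg 3: (10.849,12.849) -> (15.092,17.092), length = 6
  seg 4: (15.092,17.092) -> (19.335,21.335), length = 6
  seg 5: (19.335,21.335) -> (23.577,25.577), length = 6
  seg 6: (23.577,25.577) -> (24.991,24.163), length = 2
Total = 41

Answer: 41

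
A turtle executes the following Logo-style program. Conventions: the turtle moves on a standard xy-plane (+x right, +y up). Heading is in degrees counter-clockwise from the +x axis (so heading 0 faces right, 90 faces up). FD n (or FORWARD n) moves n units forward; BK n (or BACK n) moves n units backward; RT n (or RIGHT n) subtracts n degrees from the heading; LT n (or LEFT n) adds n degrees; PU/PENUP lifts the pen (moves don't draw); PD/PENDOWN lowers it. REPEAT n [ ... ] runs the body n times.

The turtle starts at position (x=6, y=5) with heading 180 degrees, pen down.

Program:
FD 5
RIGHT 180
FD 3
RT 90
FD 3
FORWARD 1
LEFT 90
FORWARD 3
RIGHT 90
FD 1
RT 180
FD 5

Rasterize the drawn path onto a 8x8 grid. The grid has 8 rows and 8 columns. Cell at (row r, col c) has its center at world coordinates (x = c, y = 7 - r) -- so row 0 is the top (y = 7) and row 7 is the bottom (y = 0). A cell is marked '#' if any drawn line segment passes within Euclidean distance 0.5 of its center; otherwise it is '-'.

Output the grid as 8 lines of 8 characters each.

Answer: --------
--------
-#######
----#--#
----#--#
----#--#
----####
-------#

Derivation:
Segment 0: (6,5) -> (1,5)
Segment 1: (1,5) -> (4,5)
Segment 2: (4,5) -> (4,2)
Segment 3: (4,2) -> (4,1)
Segment 4: (4,1) -> (7,1)
Segment 5: (7,1) -> (7,0)
Segment 6: (7,0) -> (7,5)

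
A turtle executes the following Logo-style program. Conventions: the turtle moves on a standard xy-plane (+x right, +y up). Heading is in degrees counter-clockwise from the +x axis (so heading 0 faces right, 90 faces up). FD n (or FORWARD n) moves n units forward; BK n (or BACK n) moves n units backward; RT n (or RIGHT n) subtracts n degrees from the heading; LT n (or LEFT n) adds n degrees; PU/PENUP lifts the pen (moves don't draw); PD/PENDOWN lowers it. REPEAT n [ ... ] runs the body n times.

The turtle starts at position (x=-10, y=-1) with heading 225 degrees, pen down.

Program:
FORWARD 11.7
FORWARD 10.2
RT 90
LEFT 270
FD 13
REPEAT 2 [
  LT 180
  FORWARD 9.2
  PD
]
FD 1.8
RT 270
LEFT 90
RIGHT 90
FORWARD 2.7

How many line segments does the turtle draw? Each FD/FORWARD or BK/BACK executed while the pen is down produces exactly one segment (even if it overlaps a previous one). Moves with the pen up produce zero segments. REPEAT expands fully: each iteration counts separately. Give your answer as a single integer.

Answer: 7

Derivation:
Executing turtle program step by step:
Start: pos=(-10,-1), heading=225, pen down
FD 11.7: (-10,-1) -> (-18.273,-9.273) [heading=225, draw]
FD 10.2: (-18.273,-9.273) -> (-25.486,-16.486) [heading=225, draw]
RT 90: heading 225 -> 135
LT 270: heading 135 -> 45
FD 13: (-25.486,-16.486) -> (-16.293,-7.293) [heading=45, draw]
REPEAT 2 [
  -- iteration 1/2 --
  LT 180: heading 45 -> 225
  FD 9.2: (-16.293,-7.293) -> (-22.799,-13.799) [heading=225, draw]
  PD: pen down
  -- iteration 2/2 --
  LT 180: heading 225 -> 45
  FD 9.2: (-22.799,-13.799) -> (-16.293,-7.293) [heading=45, draw]
  PD: pen down
]
FD 1.8: (-16.293,-7.293) -> (-15.02,-6.02) [heading=45, draw]
RT 270: heading 45 -> 135
LT 90: heading 135 -> 225
RT 90: heading 225 -> 135
FD 2.7: (-15.02,-6.02) -> (-16.93,-4.111) [heading=135, draw]
Final: pos=(-16.93,-4.111), heading=135, 7 segment(s) drawn
Segments drawn: 7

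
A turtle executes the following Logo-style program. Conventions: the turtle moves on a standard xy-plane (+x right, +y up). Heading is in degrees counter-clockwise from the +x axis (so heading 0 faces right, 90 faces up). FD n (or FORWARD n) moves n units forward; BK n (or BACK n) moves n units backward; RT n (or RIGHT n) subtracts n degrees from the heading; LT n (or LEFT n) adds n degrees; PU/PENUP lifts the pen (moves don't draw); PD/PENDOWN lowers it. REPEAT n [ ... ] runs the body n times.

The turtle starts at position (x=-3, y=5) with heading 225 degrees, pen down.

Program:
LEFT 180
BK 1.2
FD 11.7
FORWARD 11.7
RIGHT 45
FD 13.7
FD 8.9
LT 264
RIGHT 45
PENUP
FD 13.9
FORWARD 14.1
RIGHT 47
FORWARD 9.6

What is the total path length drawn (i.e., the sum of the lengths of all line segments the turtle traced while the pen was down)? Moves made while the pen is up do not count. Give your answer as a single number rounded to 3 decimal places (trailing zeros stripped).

Answer: 47.2

Derivation:
Executing turtle program step by step:
Start: pos=(-3,5), heading=225, pen down
LT 180: heading 225 -> 45
BK 1.2: (-3,5) -> (-3.849,4.151) [heading=45, draw]
FD 11.7: (-3.849,4.151) -> (4.425,12.425) [heading=45, draw]
FD 11.7: (4.425,12.425) -> (12.698,20.698) [heading=45, draw]
RT 45: heading 45 -> 0
FD 13.7: (12.698,20.698) -> (26.398,20.698) [heading=0, draw]
FD 8.9: (26.398,20.698) -> (35.298,20.698) [heading=0, draw]
LT 264: heading 0 -> 264
RT 45: heading 264 -> 219
PU: pen up
FD 13.9: (35.298,20.698) -> (24.495,11.95) [heading=219, move]
FD 14.1: (24.495,11.95) -> (13.538,3.077) [heading=219, move]
RT 47: heading 219 -> 172
FD 9.6: (13.538,3.077) -> (4.031,4.413) [heading=172, move]
Final: pos=(4.031,4.413), heading=172, 5 segment(s) drawn

Segment lengths:
  seg 1: (-3,5) -> (-3.849,4.151), length = 1.2
  seg 2: (-3.849,4.151) -> (4.425,12.425), length = 11.7
  seg 3: (4.425,12.425) -> (12.698,20.698), length = 11.7
  seg 4: (12.698,20.698) -> (26.398,20.698), length = 13.7
  seg 5: (26.398,20.698) -> (35.298,20.698), length = 8.9
Total = 47.2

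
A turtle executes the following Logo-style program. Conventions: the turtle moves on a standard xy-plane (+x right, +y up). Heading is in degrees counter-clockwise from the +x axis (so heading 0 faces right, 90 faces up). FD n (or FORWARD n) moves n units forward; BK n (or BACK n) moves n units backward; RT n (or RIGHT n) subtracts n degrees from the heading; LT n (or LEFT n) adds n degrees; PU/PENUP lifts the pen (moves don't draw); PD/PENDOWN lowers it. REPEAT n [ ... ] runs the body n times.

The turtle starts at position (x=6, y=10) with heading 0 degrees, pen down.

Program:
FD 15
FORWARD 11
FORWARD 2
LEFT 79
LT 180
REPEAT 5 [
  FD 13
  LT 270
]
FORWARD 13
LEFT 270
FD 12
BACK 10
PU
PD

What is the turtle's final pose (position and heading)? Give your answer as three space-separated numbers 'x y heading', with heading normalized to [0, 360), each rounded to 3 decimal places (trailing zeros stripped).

Answer: 19.14 1.683 79

Derivation:
Executing turtle program step by step:
Start: pos=(6,10), heading=0, pen down
FD 15: (6,10) -> (21,10) [heading=0, draw]
FD 11: (21,10) -> (32,10) [heading=0, draw]
FD 2: (32,10) -> (34,10) [heading=0, draw]
LT 79: heading 0 -> 79
LT 180: heading 79 -> 259
REPEAT 5 [
  -- iteration 1/5 --
  FD 13: (34,10) -> (31.519,-2.761) [heading=259, draw]
  LT 270: heading 259 -> 169
  -- iteration 2/5 --
  FD 13: (31.519,-2.761) -> (18.758,-0.281) [heading=169, draw]
  LT 270: heading 169 -> 79
  -- iteration 3/5 --
  FD 13: (18.758,-0.281) -> (21.239,12.481) [heading=79, draw]
  LT 270: heading 79 -> 349
  -- iteration 4/5 --
  FD 13: (21.239,12.481) -> (34,10) [heading=349, draw]
  LT 270: heading 349 -> 259
  -- iteration 5/5 --
  FD 13: (34,10) -> (31.519,-2.761) [heading=259, draw]
  LT 270: heading 259 -> 169
]
FD 13: (31.519,-2.761) -> (18.758,-0.281) [heading=169, draw]
LT 270: heading 169 -> 79
FD 12: (18.758,-0.281) -> (21.048,11.499) [heading=79, draw]
BK 10: (21.048,11.499) -> (19.14,1.683) [heading=79, draw]
PU: pen up
PD: pen down
Final: pos=(19.14,1.683), heading=79, 11 segment(s) drawn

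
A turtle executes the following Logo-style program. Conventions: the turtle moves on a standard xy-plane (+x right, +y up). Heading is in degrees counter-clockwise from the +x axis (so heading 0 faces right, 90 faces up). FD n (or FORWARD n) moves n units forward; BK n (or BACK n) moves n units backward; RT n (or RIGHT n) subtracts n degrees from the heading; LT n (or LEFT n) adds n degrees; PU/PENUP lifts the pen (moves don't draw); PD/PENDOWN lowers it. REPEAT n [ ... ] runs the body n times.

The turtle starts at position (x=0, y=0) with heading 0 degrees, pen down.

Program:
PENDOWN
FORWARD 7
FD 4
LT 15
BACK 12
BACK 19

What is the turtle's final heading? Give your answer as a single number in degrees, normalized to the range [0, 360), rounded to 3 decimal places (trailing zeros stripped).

Executing turtle program step by step:
Start: pos=(0,0), heading=0, pen down
PD: pen down
FD 7: (0,0) -> (7,0) [heading=0, draw]
FD 4: (7,0) -> (11,0) [heading=0, draw]
LT 15: heading 0 -> 15
BK 12: (11,0) -> (-0.591,-3.106) [heading=15, draw]
BK 19: (-0.591,-3.106) -> (-18.944,-8.023) [heading=15, draw]
Final: pos=(-18.944,-8.023), heading=15, 4 segment(s) drawn

Answer: 15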